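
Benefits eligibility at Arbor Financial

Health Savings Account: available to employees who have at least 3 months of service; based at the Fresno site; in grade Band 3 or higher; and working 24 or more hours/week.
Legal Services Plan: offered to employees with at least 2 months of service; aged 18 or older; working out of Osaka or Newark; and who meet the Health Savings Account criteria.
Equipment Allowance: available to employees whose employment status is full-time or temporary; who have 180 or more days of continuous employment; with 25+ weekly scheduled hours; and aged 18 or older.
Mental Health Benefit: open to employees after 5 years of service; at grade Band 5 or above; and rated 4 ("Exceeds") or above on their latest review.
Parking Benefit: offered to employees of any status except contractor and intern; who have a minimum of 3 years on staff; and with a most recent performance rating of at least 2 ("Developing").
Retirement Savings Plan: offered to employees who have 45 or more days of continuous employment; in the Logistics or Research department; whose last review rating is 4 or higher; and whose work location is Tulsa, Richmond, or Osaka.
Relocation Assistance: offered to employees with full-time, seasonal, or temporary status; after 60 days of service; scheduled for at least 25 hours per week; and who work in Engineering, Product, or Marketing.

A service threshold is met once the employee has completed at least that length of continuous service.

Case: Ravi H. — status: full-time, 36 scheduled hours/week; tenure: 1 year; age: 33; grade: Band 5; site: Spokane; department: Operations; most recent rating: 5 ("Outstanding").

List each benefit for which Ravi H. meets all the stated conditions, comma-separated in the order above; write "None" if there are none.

Health Savings Account — service 1 year ≥ 3 months (≈90 days) ✓; site Spokane ✗ (not Fresno) → not eligible.
Legal Services Plan — service 1 year ≥ 2 months (≈60 days) ✓; age 33 ≥ 18 ✓; site Spokane ✗ (not Osaka or Newark) → not eligible.
Equipment Allowance — status full-time ✓; service 1 year ≥ 180 days ✓; 36 hrs/wk ≥ 25 ✓; age 33 ≥ 18 ✓ → eligible.
Mental Health Benefit — service 1 year < 5 years ✗ → not eligible.
Parking Benefit — status full-time ✓ (not excluded); service 1 year < 3 years ✗ → not eligible.
Retirement Savings Plan — service 1 year ≥ 45 days ✓; dept Operations ✗ → not eligible.
Relocation Assistance — status full-time ✓; service 1 year ≥ 60 days ✓; 36 hrs/wk ≥ 25 ✓; dept Operations ✗ → not eligible.

Equipment Allowance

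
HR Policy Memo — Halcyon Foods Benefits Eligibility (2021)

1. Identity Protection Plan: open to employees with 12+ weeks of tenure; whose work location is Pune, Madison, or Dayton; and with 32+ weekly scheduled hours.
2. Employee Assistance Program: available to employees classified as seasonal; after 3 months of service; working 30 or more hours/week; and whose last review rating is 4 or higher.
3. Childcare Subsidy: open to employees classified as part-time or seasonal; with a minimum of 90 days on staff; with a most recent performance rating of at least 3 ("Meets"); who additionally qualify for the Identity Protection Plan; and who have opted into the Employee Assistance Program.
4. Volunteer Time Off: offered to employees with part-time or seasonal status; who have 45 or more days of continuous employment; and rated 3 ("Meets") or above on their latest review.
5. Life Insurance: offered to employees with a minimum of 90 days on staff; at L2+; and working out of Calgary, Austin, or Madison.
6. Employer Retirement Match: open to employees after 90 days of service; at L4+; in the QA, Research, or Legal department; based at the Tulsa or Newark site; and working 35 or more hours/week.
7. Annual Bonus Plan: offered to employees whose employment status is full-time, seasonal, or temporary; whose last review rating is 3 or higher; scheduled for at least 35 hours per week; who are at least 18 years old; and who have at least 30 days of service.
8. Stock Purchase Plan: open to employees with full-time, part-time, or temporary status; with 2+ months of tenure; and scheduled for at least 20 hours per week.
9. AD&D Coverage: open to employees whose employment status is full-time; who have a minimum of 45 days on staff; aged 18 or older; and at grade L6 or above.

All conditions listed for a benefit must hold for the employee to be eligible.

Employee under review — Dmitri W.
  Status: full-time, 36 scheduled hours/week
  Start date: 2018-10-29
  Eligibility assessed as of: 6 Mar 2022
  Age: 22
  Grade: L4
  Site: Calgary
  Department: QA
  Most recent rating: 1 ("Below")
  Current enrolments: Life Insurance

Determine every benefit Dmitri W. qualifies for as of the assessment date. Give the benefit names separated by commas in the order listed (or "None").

Service from 2018-10-29 to 6 Mar 2022: 1224 days.
Identity Protection Plan — service 1224 days ≥ 12 weeks (≈84 days) ✓; site Calgary ✗ (not Pune, Madison, or Dayton) → not eligible.
Employee Assistance Program — status full-time ✗ (requires seasonal) → not eligible.
Childcare Subsidy — status full-time ✗ (requires part-time or seasonal) → not eligible.
Volunteer Time Off — status full-time ✗ (requires part-time or seasonal) → not eligible.
Life Insurance — service 1224 days ≥ 90 days ✓; grade L4 ≥ L2 ✓; site Calgary ✓ → eligible.
Employer Retirement Match — service 1224 days ≥ 90 days ✓; grade L4 ≥ L4 ✓; dept QA ✓; site Calgary ✗ (not Tulsa or Newark) → not eligible.
Annual Bonus Plan — status full-time ✓; rating 1 < 3 ✗ → not eligible.
Stock Purchase Plan — status full-time ✓; service 1224 days ≥ 2 months (≈60 days) ✓; 36 hrs/wk ≥ 20 ✓ → eligible.
AD&D Coverage — status full-time ✓; service 1224 days ≥ 45 days ✓; age 22 ≥ 18 ✓; grade L4 < L6 ✗ → not eligible.

Life Insurance, Stock Purchase Plan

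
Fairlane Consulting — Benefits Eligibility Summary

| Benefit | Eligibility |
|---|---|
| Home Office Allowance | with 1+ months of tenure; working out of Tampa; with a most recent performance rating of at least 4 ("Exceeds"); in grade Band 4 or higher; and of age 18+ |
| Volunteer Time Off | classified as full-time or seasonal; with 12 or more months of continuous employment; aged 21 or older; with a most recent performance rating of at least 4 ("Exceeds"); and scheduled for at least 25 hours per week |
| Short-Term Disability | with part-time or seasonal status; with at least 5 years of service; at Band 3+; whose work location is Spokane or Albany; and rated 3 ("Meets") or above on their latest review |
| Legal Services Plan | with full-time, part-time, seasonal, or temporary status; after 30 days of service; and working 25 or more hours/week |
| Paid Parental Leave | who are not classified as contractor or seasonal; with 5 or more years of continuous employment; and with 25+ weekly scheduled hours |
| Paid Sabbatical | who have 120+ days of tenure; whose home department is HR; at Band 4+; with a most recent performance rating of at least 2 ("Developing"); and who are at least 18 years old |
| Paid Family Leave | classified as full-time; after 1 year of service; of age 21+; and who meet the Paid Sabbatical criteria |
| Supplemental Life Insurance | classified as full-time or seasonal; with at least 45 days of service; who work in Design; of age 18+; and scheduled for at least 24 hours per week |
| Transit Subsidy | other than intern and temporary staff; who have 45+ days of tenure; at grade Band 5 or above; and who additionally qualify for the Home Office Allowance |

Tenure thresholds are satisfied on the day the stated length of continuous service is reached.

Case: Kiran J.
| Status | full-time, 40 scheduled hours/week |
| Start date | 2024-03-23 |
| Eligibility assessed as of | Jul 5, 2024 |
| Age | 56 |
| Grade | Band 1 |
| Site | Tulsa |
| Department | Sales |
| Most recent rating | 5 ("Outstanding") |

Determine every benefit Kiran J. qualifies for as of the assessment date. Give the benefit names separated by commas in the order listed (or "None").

Service from 2024-03-23 to Jul 5, 2024: 104 days.
Home Office Allowance — service 104 days ≥ 1 month (≈30 days) ✓; site Tulsa ✗ (not Tampa) → not eligible.
Volunteer Time Off — status full-time ✓; service 104 days < 12 months (≈360 days) ✗ → not eligible.
Short-Term Disability — status full-time ✗ (requires part-time or seasonal) → not eligible.
Legal Services Plan — status full-time ✓; service 104 days ≥ 30 days ✓; 40 hrs/wk ≥ 25 ✓ → eligible.
Paid Parental Leave — status full-time ✓ (not excluded); service 104 days < 5 years (≈1825 days) ✗ → not eligible.
Paid Sabbatical — service 104 days < 120 days ✗ → not eligible.
Paid Family Leave — status full-time ✓; service 104 days < 1 year (≈365 days) ✗ → not eligible.
Supplemental Life Insurance — status full-time ✓; service 104 days ≥ 45 days ✓; dept Sales ✗ → not eligible.
Transit Subsidy — status full-time ✓ (not excluded); service 104 days ≥ 45 days ✓; grade Band 1 < Band 5 ✗ → not eligible.

Legal Services Plan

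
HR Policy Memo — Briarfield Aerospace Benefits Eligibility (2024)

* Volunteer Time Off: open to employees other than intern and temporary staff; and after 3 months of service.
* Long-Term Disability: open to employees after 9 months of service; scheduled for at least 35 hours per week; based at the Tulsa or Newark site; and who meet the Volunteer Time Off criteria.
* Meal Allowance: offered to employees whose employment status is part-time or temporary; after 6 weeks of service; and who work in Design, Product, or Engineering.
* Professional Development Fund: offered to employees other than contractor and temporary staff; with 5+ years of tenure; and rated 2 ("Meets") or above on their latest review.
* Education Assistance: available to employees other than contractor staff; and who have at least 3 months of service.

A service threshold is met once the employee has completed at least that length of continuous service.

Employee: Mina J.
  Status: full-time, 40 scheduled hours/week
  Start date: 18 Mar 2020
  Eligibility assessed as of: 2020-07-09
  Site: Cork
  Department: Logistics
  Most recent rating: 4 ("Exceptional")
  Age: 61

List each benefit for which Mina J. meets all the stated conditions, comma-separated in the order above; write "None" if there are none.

Service from 18 Mar 2020 to 2020-07-09: 113 days.
Volunteer Time Off — status full-time ✓ (not excluded); service 113 days ≥ 3 months (≈90 days) ✓ → eligible.
Long-Term Disability — service 113 days < 9 months (≈270 days) ✗ → not eligible.
Meal Allowance — status full-time ✗ (requires part-time or temporary) → not eligible.
Professional Development Fund — status full-time ✓ (not excluded); service 113 days < 5 years (≈1825 days) ✗ → not eligible.
Education Assistance — status full-time ✓ (not excluded); service 113 days ≥ 3 months (≈90 days) ✓ → eligible.

Volunteer Time Off, Education Assistance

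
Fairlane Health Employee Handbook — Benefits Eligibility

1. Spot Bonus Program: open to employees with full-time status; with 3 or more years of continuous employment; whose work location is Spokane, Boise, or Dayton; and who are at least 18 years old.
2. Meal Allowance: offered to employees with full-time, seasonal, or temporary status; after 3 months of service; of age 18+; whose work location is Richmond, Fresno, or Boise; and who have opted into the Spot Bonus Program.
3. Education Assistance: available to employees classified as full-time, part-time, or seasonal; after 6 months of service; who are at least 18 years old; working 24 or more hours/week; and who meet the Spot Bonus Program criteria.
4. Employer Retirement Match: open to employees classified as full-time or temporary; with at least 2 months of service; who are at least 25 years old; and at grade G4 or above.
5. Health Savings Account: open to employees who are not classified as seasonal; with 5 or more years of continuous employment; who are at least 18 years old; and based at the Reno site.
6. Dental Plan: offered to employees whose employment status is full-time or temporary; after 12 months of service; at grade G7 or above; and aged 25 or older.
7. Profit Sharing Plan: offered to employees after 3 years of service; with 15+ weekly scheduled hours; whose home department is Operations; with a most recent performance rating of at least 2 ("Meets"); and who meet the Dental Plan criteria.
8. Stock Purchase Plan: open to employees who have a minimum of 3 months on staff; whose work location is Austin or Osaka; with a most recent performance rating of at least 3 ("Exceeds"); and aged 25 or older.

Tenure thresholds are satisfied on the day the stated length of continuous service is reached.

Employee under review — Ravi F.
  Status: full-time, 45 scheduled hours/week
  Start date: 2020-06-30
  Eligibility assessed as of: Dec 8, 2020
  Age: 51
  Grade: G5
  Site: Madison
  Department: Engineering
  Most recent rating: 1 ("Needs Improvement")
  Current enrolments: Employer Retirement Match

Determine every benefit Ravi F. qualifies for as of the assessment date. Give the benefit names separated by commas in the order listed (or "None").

Employer Retirement Match

Service from 2020-06-30 to Dec 8, 2020: 161 days.
Spot Bonus Program — status full-time ✓; service 161 days < 3 years (≈1095 days) ✗ → not eligible.
Meal Allowance — status full-time ✓; service 161 days ≥ 3 months (≈90 days) ✓; age 51 ≥ 18 ✓; site Madison ✗ (not Richmond, Fresno, or Boise) → not eligible.
Education Assistance — status full-time ✓; service 161 days < 6 months (≈180 days) ✗ → not eligible.
Employer Retirement Match — status full-time ✓; service 161 days ≥ 2 months (≈60 days) ✓; age 51 ≥ 25 ✓; grade G5 ≥ G4 ✓ → eligible.
Health Savings Account — status full-time ✓ (not excluded); service 161 days < 5 years (≈1825 days) ✗ → not eligible.
Dental Plan — status full-time ✓; service 161 days < 12 months (≈360 days) ✗ → not eligible.
Profit Sharing Plan — service 161 days < 3 years (≈1095 days) ✗ → not eligible.
Stock Purchase Plan — service 161 days ≥ 3 months (≈90 days) ✓; site Madison ✗ (not Austin or Osaka) → not eligible.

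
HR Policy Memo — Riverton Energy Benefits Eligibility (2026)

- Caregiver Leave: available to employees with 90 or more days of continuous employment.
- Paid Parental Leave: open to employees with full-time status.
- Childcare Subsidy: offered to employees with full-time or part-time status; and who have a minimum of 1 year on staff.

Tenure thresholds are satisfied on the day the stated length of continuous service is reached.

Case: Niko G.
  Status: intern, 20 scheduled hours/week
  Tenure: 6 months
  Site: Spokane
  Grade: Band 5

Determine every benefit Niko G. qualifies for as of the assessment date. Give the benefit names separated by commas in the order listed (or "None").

Caregiver Leave — service 6 months ≥ 90 days ✓ → eligible.
Paid Parental Leave — status intern ✗ (requires full-time) → not eligible.
Childcare Subsidy — status intern ✗ (requires full-time or part-time) → not eligible.

Caregiver Leave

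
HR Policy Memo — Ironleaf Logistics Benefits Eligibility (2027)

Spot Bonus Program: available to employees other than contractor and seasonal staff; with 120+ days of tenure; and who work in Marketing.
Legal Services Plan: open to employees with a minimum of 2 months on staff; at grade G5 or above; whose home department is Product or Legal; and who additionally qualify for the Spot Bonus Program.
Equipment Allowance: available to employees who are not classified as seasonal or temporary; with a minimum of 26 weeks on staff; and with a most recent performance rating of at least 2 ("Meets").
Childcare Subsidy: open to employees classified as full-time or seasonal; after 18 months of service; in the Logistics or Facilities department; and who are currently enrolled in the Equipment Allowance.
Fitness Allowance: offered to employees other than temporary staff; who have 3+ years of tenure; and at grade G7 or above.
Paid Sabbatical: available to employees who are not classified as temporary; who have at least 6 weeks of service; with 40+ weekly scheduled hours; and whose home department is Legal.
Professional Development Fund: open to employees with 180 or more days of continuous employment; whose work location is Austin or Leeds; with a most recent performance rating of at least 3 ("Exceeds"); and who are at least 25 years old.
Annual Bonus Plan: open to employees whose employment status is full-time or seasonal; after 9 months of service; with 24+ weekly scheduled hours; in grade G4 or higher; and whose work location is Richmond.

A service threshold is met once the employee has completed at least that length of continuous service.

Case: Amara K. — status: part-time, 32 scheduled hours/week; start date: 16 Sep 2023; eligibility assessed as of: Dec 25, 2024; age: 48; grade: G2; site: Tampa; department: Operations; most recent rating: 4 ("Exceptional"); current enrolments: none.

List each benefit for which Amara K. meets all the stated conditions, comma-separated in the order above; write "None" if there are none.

Service from 16 Sep 2023 to Dec 25, 2024: 466 days.
Spot Bonus Program — status part-time ✓ (not excluded); service 466 days ≥ 120 days ✓; dept Operations ✗ → not eligible.
Legal Services Plan — service 466 days ≥ 2 months (≈60 days) ✓; grade G2 < G5 ✗ → not eligible.
Equipment Allowance — status part-time ✓ (not excluded); service 466 days ≥ 26 weeks (≈182 days) ✓; rating 4 ≥ 2 ✓ → eligible.
Childcare Subsidy — status part-time ✗ (requires full-time or seasonal) → not eligible.
Fitness Allowance — status part-time ✓ (not excluded); service 466 days < 3 years (≈1095 days) ✗ → not eligible.
Paid Sabbatical — status part-time ✓ (not excluded); service 466 days ≥ 6 weeks (≈42 days) ✓; 32 hrs/wk < 40 ✗ → not eligible.
Professional Development Fund — service 466 days ≥ 180 days ✓; site Tampa ✗ (not Austin or Leeds) → not eligible.
Annual Bonus Plan — status part-time ✗ (requires full-time or seasonal) → not eligible.

Equipment Allowance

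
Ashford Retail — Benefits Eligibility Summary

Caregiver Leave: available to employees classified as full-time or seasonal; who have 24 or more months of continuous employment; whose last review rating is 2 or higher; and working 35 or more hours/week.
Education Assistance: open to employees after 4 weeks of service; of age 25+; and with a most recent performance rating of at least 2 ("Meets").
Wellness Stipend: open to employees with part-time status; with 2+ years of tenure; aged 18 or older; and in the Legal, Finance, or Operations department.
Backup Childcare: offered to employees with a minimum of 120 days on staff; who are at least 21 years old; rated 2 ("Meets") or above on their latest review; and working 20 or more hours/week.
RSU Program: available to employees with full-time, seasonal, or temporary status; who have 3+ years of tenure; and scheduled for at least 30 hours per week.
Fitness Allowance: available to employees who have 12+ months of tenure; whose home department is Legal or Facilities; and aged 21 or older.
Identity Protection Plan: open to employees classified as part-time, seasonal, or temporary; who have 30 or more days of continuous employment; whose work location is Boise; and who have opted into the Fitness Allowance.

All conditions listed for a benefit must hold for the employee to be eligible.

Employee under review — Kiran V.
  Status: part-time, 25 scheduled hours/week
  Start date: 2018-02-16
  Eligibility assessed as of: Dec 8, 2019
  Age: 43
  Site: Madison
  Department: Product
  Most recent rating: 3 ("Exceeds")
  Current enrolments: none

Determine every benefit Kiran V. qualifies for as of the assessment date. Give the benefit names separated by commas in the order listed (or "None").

Service from 2018-02-16 to Dec 8, 2019: 660 days.
Caregiver Leave — status part-time ✗ (requires full-time or seasonal) → not eligible.
Education Assistance — service 660 days ≥ 4 weeks (≈28 days) ✓; age 43 ≥ 25 ✓; rating 3 ≥ 2 ✓ → eligible.
Wellness Stipend — status part-time ✓; service 660 days < 2 years (≈730 days) ✗ → not eligible.
Backup Childcare — service 660 days ≥ 120 days ✓; age 43 ≥ 21 ✓; rating 3 ≥ 2 ✓; 25 hrs/wk ≥ 20 ✓ → eligible.
RSU Program — status part-time ✗ (requires full-time, seasonal, or temporary) → not eligible.
Fitness Allowance — service 660 days ≥ 12 months (≈360 days) ✓; dept Product ✗ → not eligible.
Identity Protection Plan — status part-time ✓; service 660 days ≥ 30 days ✓; site Madison ✗ (not Boise) → not eligible.

Education Assistance, Backup Childcare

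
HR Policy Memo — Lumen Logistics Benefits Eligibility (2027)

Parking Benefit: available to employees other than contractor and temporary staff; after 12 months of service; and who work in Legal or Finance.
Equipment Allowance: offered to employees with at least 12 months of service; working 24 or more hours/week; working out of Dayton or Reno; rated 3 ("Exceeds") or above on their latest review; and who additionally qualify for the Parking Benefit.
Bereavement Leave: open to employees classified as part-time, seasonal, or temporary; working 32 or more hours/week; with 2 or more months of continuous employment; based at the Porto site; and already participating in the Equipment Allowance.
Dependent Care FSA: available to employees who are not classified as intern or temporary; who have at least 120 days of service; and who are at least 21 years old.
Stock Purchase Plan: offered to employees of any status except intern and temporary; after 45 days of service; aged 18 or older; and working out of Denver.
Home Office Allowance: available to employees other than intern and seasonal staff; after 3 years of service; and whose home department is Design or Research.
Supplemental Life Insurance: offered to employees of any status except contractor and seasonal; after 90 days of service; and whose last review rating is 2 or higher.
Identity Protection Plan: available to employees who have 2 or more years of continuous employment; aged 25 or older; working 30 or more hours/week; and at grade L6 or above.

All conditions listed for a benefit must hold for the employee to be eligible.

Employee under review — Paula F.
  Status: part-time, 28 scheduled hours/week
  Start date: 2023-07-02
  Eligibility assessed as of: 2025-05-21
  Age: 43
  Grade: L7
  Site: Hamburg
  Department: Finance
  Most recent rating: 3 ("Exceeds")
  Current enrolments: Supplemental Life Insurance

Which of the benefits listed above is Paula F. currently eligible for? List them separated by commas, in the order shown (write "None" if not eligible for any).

Service from 2023-07-02 to 2025-05-21: 689 days.
Parking Benefit — status part-time ✓ (not excluded); service 689 days ≥ 12 months (≈360 days) ✓; dept Finance ✓ → eligible.
Equipment Allowance — service 689 days ≥ 12 months (≈360 days) ✓; 28 hrs/wk ≥ 24 ✓; site Hamburg ✗ (not Dayton or Reno) → not eligible.
Bereavement Leave — status part-time ✓; 28 hrs/wk < 32 ✗ → not eligible.
Dependent Care FSA — status part-time ✓ (not excluded); service 689 days ≥ 120 days ✓; age 43 ≥ 21 ✓ → eligible.
Stock Purchase Plan — status part-time ✓ (not excluded); service 689 days ≥ 45 days ✓; age 43 ≥ 18 ✓; site Hamburg ✗ (not Denver) → not eligible.
Home Office Allowance — status part-time ✓ (not excluded); service 689 days < 3 years (≈1095 days) ✗ → not eligible.
Supplemental Life Insurance — status part-time ✓ (not excluded); service 689 days ≥ 90 days ✓; rating 3 ≥ 2 ✓ → eligible.
Identity Protection Plan — service 689 days < 2 years (≈730 days) ✗ → not eligible.

Parking Benefit, Dependent Care FSA, Supplemental Life Insurance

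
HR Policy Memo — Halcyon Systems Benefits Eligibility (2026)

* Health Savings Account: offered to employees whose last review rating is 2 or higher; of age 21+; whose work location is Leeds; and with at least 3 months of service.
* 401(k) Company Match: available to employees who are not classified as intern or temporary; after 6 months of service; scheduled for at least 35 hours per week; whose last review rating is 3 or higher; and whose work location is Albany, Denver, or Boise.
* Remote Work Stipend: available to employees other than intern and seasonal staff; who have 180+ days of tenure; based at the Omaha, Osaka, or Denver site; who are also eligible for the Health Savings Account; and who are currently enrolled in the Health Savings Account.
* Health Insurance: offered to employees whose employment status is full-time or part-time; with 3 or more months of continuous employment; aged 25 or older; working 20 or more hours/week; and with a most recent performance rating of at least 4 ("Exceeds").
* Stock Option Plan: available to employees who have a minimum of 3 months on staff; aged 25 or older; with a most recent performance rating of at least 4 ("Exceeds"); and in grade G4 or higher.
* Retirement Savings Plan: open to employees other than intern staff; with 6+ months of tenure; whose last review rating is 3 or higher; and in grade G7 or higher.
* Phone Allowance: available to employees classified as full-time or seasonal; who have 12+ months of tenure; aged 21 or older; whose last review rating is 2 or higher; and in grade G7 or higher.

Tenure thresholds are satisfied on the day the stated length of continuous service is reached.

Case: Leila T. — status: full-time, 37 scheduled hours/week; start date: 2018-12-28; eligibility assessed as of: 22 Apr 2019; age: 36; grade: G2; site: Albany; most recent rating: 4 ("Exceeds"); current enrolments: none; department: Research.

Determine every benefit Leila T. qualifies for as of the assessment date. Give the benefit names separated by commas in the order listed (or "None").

Health Insurance

Service from 2018-12-28 to 22 Apr 2019: 115 days.
Health Savings Account — rating 4 ≥ 2 ✓; age 36 ≥ 21 ✓; site Albany ✗ (not Leeds) → not eligible.
401(k) Company Match — status full-time ✓ (not excluded); service 115 days < 6 months (≈180 days) ✗ → not eligible.
Remote Work Stipend — status full-time ✓ (not excluded); service 115 days < 180 days ✗ → not eligible.
Health Insurance — status full-time ✓; service 115 days ≥ 3 months (≈90 days) ✓; age 36 ≥ 25 ✓; 37 hrs/wk ≥ 20 ✓; rating 4 ≥ 4 ✓ → eligible.
Stock Option Plan — service 115 days ≥ 3 months (≈90 days) ✓; age 36 ≥ 25 ✓; rating 4 ≥ 4 ✓; grade G2 < G4 ✗ → not eligible.
Retirement Savings Plan — status full-time ✓ (not excluded); service 115 days < 6 months (≈180 days) ✗ → not eligible.
Phone Allowance — status full-time ✓; service 115 days < 12 months (≈360 days) ✗ → not eligible.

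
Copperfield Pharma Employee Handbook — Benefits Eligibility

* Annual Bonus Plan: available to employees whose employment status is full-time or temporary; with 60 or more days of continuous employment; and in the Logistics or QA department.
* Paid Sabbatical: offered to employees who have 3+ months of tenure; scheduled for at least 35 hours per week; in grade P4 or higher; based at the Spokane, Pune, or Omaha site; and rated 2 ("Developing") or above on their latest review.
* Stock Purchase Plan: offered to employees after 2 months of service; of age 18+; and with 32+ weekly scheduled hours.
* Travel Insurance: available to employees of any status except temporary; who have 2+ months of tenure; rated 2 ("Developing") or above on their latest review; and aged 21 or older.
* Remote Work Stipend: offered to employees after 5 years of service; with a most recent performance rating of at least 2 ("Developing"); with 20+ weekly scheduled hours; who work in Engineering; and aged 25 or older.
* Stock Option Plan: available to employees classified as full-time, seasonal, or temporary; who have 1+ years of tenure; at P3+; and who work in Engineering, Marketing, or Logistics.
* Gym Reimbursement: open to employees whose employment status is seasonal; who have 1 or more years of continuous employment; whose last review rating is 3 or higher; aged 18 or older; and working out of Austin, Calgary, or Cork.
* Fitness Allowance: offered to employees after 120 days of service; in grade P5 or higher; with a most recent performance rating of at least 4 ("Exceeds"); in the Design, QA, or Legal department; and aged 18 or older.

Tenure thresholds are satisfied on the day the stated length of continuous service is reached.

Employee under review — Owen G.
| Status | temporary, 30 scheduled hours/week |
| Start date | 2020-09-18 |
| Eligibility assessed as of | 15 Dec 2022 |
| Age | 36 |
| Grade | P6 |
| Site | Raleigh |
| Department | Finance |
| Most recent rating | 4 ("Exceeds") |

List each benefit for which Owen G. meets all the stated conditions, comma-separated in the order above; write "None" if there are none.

Service from 2020-09-18 to 15 Dec 2022: 818 days.
Annual Bonus Plan — status temporary ✓; service 818 days ≥ 60 days ✓; dept Finance ✗ → not eligible.
Paid Sabbatical — service 818 days ≥ 3 months (≈90 days) ✓; 30 hrs/wk < 35 ✗ → not eligible.
Stock Purchase Plan — service 818 days ≥ 2 months (≈60 days) ✓; age 36 ≥ 18 ✓; 30 hrs/wk < 32 ✗ → not eligible.
Travel Insurance — status temporary ✗ (excluded) → not eligible.
Remote Work Stipend — service 818 days < 5 years (≈1825 days) ✗ → not eligible.
Stock Option Plan — status temporary ✓; service 818 days ≥ 1 year (≈365 days) ✓; grade P6 ≥ P3 ✓; dept Finance ✗ → not eligible.
Gym Reimbursement — status temporary ✗ (requires seasonal) → not eligible.
Fitness Allowance — service 818 days ≥ 120 days ✓; grade P6 ≥ P5 ✓; rating 4 ≥ 4 ✓; dept Finance ✗ → not eligible.

None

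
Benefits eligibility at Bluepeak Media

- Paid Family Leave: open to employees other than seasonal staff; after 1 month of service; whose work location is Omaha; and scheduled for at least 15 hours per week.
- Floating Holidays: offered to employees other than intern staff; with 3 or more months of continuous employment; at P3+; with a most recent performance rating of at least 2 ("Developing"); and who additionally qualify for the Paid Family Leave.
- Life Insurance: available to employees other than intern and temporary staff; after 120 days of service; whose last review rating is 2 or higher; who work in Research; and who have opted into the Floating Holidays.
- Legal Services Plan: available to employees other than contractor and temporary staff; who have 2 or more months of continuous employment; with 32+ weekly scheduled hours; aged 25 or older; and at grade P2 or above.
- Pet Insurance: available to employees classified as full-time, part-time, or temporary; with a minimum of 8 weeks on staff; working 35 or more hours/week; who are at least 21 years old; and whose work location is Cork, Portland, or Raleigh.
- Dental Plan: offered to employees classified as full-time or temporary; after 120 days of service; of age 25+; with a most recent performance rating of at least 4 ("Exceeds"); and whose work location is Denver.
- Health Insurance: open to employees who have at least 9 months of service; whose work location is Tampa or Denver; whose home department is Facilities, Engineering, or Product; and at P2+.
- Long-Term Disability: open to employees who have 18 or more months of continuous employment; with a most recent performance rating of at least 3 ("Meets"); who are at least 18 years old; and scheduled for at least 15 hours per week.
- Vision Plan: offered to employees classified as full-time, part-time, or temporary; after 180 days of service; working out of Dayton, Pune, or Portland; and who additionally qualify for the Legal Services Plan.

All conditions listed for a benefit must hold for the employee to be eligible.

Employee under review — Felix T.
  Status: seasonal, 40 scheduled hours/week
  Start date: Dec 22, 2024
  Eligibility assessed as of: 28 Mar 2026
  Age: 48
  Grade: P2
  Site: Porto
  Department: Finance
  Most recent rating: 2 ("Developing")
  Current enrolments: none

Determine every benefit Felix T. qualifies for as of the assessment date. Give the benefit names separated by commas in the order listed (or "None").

Service from Dec 22, 2024 to 28 Mar 2026: 461 days.
Paid Family Leave — status seasonal ✗ (excluded) → not eligible.
Floating Holidays — status seasonal ✓ (not excluded); service 461 days ≥ 3 months (≈90 days) ✓; grade P2 < P3 ✗ → not eligible.
Life Insurance — status seasonal ✓ (not excluded); service 461 days ≥ 120 days ✓; rating 2 ≥ 2 ✓; dept Finance ✗ → not eligible.
Legal Services Plan — status seasonal ✓ (not excluded); service 461 days ≥ 2 months (≈60 days) ✓; 40 hrs/wk ≥ 32 ✓; age 48 ≥ 25 ✓; grade P2 ≥ P2 ✓ → eligible.
Pet Insurance — status seasonal ✗ (requires full-time, part-time, or temporary) → not eligible.
Dental Plan — status seasonal ✗ (requires full-time or temporary) → not eligible.
Health Insurance — service 461 days ≥ 9 months (≈270 days) ✓; site Porto ✗ (not Tampa or Denver) → not eligible.
Long-Term Disability — service 461 days < 18 months (≈540 days) ✗ → not eligible.
Vision Plan — status seasonal ✗ (requires full-time, part-time, or temporary) → not eligible.

Legal Services Plan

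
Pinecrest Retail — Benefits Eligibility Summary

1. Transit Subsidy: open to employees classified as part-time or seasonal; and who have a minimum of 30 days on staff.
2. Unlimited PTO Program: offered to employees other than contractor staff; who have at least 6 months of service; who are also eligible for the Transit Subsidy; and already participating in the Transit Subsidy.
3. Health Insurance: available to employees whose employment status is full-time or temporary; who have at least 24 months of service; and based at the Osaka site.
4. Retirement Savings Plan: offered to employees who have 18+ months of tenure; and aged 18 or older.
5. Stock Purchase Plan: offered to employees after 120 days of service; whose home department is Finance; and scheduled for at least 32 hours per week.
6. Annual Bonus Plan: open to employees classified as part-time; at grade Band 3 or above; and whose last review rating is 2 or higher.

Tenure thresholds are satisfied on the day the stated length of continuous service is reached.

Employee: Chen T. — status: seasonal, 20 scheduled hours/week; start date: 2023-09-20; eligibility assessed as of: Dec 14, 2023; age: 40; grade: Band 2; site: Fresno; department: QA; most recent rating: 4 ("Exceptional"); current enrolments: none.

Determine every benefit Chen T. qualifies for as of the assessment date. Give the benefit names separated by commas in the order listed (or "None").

Transit Subsidy

Service from 2023-09-20 to Dec 14, 2023: 85 days.
Transit Subsidy — status seasonal ✓; service 85 days ≥ 30 days ✓ → eligible.
Unlimited PTO Program — status seasonal ✓ (not excluded); service 85 days < 6 months (≈180 days) ✗ → not eligible.
Health Insurance — status seasonal ✗ (requires full-time or temporary) → not eligible.
Retirement Savings Plan — service 85 days < 18 months (≈540 days) ✗ → not eligible.
Stock Purchase Plan — service 85 days < 120 days ✗ → not eligible.
Annual Bonus Plan — status seasonal ✗ (requires part-time) → not eligible.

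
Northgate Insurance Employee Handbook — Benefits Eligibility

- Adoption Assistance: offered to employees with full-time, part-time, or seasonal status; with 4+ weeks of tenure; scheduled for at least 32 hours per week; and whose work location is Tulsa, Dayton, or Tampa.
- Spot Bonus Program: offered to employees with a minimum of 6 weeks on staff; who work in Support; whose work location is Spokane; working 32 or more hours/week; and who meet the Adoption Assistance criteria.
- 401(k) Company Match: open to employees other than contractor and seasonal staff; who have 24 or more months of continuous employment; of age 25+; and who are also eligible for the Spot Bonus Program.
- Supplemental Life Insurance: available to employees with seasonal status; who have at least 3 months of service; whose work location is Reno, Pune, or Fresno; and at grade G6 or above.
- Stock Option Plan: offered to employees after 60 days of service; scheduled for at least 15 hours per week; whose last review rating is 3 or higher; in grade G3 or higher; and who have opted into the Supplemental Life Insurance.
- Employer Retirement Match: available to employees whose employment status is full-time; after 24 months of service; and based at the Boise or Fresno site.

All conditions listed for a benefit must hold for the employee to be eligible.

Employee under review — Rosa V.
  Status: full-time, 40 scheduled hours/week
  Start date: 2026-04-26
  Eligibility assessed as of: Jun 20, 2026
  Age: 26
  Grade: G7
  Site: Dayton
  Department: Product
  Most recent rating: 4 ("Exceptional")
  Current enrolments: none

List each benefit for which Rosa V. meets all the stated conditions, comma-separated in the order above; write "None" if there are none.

Adoption Assistance

Service from 2026-04-26 to Jun 20, 2026: 55 days.
Adoption Assistance — status full-time ✓; service 55 days ≥ 4 weeks (≈28 days) ✓; 40 hrs/wk ≥ 32 ✓; site Dayton ✓ → eligible.
Spot Bonus Program — service 55 days ≥ 6 weeks (≈42 days) ✓; dept Product ✗ → not eligible.
401(k) Company Match — status full-time ✓ (not excluded); service 55 days < 24 months (≈720 days) ✗ → not eligible.
Supplemental Life Insurance — status full-time ✗ (requires seasonal) → not eligible.
Stock Option Plan — service 55 days < 60 days ✗ → not eligible.
Employer Retirement Match — status full-time ✓; service 55 days < 24 months (≈720 days) ✗ → not eligible.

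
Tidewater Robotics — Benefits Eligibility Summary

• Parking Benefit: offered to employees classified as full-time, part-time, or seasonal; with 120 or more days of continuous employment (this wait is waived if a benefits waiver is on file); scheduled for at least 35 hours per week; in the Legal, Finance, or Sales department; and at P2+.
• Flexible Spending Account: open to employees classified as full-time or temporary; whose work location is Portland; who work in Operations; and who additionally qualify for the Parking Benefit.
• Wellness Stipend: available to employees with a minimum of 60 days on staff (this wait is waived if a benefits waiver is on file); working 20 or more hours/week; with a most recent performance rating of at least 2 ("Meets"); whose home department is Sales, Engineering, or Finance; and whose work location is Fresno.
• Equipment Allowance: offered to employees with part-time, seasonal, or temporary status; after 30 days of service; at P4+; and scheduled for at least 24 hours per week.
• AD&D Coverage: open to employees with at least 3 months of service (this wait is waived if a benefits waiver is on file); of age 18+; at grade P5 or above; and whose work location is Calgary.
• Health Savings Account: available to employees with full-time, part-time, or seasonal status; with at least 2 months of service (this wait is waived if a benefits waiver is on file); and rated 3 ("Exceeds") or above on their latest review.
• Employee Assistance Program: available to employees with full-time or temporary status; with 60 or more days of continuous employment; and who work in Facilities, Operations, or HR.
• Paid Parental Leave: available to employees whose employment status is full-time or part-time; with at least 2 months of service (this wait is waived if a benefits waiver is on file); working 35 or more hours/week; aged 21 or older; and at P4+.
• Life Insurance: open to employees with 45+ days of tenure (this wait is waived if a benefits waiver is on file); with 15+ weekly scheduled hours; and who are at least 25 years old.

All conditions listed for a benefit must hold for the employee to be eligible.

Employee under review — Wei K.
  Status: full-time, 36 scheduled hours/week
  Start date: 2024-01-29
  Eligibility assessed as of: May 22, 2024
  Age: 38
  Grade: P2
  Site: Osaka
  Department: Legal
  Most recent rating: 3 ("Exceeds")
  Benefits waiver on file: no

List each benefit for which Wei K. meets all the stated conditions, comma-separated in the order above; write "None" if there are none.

Service from 2024-01-29 to May 22, 2024: 114 days.
Parking Benefit — status full-time ✓; no waiver, service 114 days < 120 days ✗ → not eligible.
Flexible Spending Account — status full-time ✓; site Osaka ✗ (not Portland) → not eligible.
Wellness Stipend — no waiver, service 114 days ≥ 60 days ✓; 36 hrs/wk ≥ 20 ✓; rating 3 ≥ 2 ✓; dept Legal ✗ → not eligible.
Equipment Allowance — status full-time ✗ (requires part-time, seasonal, or temporary) → not eligible.
AD&D Coverage — no waiver, service 114 days ≥ 3 months (≈90 days) ✓; age 38 ≥ 18 ✓; grade P2 < P5 ✗ → not eligible.
Health Savings Account — status full-time ✓; no waiver, service 114 days ≥ 2 months (≈60 days) ✓; rating 3 ≥ 3 ✓ → eligible.
Employee Assistance Program — status full-time ✓; service 114 days ≥ 60 days ✓; dept Legal ✗ → not eligible.
Paid Parental Leave — status full-time ✓; no waiver, service 114 days ≥ 2 months (≈60 days) ✓; 36 hrs/wk ≥ 35 ✓; age 38 ≥ 21 ✓; grade P2 < P4 ✗ → not eligible.
Life Insurance — no waiver, service 114 days ≥ 45 days ✓; 36 hrs/wk ≥ 15 ✓; age 38 ≥ 25 ✓ → eligible.

Health Savings Account, Life Insurance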